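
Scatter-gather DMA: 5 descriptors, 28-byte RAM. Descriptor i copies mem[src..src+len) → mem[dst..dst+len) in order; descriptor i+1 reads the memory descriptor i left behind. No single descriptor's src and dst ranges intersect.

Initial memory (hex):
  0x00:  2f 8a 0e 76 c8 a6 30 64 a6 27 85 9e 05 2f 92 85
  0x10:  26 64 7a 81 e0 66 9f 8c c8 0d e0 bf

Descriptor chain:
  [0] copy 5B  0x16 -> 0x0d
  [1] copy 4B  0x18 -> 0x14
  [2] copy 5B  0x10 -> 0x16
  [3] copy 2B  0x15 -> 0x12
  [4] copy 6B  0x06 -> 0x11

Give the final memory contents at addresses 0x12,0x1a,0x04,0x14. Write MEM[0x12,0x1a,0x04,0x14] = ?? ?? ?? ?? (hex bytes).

[0] 0x16->0x0d len=5 : 9f 8c c8 0d e0
[1] 0x18->0x14 len=4 : c8 0d e0 bf
[2] 0x10->0x16 len=5 : 0d e0 7a 81 c8
[3] 0x15->0x12 len=2 : 0d 0d
[4] 0x06->0x11 len=6 : 30 64 a6 27 85 9e
query mem[0x12]=0x64, mem[0x1a]=0xc8, mem[0x04]=0xc8, mem[0x14]=0x27

MEM[0x12,0x1a,0x04,0x14] = 64 c8 c8 27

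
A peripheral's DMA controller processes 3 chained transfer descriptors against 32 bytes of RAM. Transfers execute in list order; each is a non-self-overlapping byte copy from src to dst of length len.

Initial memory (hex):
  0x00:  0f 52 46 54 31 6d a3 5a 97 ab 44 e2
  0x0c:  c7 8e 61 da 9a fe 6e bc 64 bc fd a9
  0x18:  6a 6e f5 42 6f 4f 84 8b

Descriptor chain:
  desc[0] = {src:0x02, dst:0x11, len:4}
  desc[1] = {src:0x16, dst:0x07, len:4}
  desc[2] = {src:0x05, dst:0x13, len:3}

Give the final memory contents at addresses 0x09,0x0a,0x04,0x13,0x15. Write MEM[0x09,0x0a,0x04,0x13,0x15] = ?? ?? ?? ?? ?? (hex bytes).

MEM[0x09,0x0a,0x04,0x13,0x15] = 6a 6e 31 6d fd

D0: mem[0x11..0x14] <- [46 54 31 6d]
D1: mem[0x07..0x0a] <- [fd a9 6a 6e]
D2: mem[0x13..0x15] <- [6d a3 fd]
query mem[0x09]=0x6a, mem[0x0a]=0x6e, mem[0x04]=0x31, mem[0x13]=0x6d, mem[0x15]=0xfd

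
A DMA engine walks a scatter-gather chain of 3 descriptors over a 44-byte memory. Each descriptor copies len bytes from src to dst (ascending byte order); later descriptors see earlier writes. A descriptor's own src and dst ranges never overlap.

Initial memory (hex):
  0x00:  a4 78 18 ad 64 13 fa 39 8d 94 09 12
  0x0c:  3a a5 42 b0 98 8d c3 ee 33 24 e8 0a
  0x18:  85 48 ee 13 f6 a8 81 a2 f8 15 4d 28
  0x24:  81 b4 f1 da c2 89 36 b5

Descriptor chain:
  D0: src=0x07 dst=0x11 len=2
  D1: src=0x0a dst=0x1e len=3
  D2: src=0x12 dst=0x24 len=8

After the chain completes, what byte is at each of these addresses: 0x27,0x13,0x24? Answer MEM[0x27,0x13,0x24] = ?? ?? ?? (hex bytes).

MEM[0x27,0x13,0x24] = 24 ee 8d

#0 dst[0x11+2] := {0x39,0x8d}
#1 dst[0x1e+3] := {0x09,0x12,0x3a}
#2 dst[0x24+8] := {0x8d,0xee,0x33,0x24,0xe8,0x0a,0x85,0x48}
query mem[0x27]=0x24, mem[0x13]=0xee, mem[0x24]=0x8d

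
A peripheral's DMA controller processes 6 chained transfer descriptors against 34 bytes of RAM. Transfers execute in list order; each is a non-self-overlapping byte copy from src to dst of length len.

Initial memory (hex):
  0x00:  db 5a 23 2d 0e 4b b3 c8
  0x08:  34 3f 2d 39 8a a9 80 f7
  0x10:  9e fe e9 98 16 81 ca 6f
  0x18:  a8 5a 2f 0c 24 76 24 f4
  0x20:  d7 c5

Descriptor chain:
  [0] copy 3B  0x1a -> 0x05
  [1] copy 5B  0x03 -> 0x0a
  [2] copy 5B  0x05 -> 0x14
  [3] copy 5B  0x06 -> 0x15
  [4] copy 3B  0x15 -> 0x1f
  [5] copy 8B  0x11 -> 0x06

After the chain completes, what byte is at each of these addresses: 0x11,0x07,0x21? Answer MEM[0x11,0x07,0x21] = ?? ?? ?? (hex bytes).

MEM[0x11,0x07,0x21] = fe e9 34

[0] 0x1a->0x05 len=3 : 2f 0c 24
[1] 0x03->0x0a len=5 : 2d 0e 2f 0c 24
[2] 0x05->0x14 len=5 : 2f 0c 24 34 3f
[3] 0x06->0x15 len=5 : 0c 24 34 3f 2d
[4] 0x15->0x1f len=3 : 0c 24 34
[5] 0x11->0x06 len=8 : fe e9 98 2f 0c 24 34 3f
query mem[0x11]=0xfe, mem[0x07]=0xe9, mem[0x21]=0x34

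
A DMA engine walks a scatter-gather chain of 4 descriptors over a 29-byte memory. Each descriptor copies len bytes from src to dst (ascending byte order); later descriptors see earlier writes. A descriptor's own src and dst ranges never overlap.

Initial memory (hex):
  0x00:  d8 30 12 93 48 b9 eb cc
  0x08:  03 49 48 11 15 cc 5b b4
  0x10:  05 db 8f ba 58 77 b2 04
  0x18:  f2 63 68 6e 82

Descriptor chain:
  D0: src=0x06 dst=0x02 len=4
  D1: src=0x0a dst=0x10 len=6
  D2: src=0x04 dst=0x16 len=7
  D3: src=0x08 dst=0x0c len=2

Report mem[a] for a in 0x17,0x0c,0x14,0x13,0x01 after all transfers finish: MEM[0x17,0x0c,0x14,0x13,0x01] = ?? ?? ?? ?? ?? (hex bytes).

MEM[0x17,0x0c,0x14,0x13,0x01] = 49 03 5b cc 30

D0: mem[0x02..0x05] <- [eb cc 03 49]
D1: mem[0x10..0x15] <- [48 11 15 cc 5b b4]
D2: mem[0x16..0x1c] <- [03 49 eb cc 03 49 48]
D3: mem[0x0c..0x0d] <- [03 49]
query mem[0x17]=0x49, mem[0x0c]=0x03, mem[0x14]=0x5b, mem[0x13]=0xcc, mem[0x01]=0x30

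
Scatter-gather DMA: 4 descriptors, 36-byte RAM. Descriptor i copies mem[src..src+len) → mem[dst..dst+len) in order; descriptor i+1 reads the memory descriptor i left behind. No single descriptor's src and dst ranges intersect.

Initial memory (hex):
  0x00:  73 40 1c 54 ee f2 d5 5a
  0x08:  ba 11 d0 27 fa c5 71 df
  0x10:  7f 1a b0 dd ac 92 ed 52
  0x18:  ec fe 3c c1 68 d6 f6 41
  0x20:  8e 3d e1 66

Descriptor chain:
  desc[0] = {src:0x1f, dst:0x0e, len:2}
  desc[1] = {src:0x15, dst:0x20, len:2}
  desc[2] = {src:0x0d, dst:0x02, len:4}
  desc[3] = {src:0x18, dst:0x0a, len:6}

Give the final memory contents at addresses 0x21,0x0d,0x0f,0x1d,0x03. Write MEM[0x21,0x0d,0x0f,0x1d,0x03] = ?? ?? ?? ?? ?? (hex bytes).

[0] 0x1f->0x0e len=2 : 41 8e
[1] 0x15->0x20 len=2 : 92 ed
[2] 0x0d->0x02 len=4 : c5 41 8e 7f
[3] 0x18->0x0a len=6 : ec fe 3c c1 68 d6
query mem[0x21]=0xed, mem[0x0d]=0xc1, mem[0x0f]=0xd6, mem[0x1d]=0xd6, mem[0x03]=0x41

MEM[0x21,0x0d,0x0f,0x1d,0x03] = ed c1 d6 d6 41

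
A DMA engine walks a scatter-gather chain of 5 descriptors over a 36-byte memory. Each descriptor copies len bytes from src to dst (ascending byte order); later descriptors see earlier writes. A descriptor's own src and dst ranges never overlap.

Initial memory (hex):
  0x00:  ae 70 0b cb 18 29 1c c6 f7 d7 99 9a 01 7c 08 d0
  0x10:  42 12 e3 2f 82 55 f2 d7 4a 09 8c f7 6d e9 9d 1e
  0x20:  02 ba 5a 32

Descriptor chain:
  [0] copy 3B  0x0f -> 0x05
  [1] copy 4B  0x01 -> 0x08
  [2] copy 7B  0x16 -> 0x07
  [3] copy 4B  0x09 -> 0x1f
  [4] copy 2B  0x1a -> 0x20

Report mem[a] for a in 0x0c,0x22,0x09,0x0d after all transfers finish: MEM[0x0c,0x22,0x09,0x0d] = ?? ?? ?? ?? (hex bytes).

MEM[0x0c,0x22,0x09,0x0d] = f7 f7 4a 6d

[0] 0x0f->0x05 len=3 : d0 42 12
[1] 0x01->0x08 len=4 : 70 0b cb 18
[2] 0x16->0x07 len=7 : f2 d7 4a 09 8c f7 6d
[3] 0x09->0x1f len=4 : 4a 09 8c f7
[4] 0x1a->0x20 len=2 : 8c f7
query mem[0x0c]=0xf7, mem[0x22]=0xf7, mem[0x09]=0x4a, mem[0x0d]=0x6d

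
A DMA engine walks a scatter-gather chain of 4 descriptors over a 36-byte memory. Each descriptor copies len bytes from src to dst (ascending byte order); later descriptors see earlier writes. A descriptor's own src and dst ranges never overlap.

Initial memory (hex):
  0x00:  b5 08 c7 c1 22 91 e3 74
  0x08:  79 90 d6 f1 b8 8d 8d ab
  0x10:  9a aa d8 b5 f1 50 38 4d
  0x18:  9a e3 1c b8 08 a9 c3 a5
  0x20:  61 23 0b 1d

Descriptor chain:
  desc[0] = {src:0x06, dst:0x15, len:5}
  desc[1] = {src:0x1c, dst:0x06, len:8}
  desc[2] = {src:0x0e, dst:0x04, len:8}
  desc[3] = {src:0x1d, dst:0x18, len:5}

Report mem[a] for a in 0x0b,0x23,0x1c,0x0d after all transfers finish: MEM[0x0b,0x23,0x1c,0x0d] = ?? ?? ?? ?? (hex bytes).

D0: mem[0x15..0x19] <- [e3 74 79 90 d6]
D1: mem[0x06..0x0d] <- [08 a9 c3 a5 61 23 0b 1d]
D2: mem[0x04..0x0b] <- [8d ab 9a aa d8 b5 f1 e3]
D3: mem[0x18..0x1c] <- [a9 c3 a5 61 23]
query mem[0x0b]=0xe3, mem[0x23]=0x1d, mem[0x1c]=0x23, mem[0x0d]=0x1d

MEM[0x0b,0x23,0x1c,0x0d] = e3 1d 23 1d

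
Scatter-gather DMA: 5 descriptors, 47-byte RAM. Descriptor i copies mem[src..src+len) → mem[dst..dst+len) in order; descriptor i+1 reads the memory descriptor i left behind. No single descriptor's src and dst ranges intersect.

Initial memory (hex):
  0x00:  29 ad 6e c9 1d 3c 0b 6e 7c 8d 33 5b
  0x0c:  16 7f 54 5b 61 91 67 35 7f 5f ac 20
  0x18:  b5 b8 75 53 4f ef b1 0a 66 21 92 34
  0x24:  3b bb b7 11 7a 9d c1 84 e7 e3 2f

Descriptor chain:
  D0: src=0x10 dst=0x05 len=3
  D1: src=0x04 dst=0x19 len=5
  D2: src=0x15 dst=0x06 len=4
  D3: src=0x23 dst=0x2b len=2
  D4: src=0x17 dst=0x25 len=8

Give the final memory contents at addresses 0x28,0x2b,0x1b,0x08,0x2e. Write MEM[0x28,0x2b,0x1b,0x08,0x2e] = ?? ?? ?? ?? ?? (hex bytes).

D0: mem[0x05..0x07] <- [61 91 67]
D1: mem[0x19..0x1d] <- [1d 61 91 67 7c]
D2: mem[0x06..0x09] <- [5f ac 20 b5]
D3: mem[0x2b..0x2c] <- [34 3b]
D4: mem[0x25..0x2c] <- [20 b5 1d 61 91 67 7c b1]
query mem[0x28]=0x61, mem[0x2b]=0x7c, mem[0x1b]=0x91, mem[0x08]=0x20, mem[0x2e]=0x2f

MEM[0x28,0x2b,0x1b,0x08,0x2e] = 61 7c 91 20 2f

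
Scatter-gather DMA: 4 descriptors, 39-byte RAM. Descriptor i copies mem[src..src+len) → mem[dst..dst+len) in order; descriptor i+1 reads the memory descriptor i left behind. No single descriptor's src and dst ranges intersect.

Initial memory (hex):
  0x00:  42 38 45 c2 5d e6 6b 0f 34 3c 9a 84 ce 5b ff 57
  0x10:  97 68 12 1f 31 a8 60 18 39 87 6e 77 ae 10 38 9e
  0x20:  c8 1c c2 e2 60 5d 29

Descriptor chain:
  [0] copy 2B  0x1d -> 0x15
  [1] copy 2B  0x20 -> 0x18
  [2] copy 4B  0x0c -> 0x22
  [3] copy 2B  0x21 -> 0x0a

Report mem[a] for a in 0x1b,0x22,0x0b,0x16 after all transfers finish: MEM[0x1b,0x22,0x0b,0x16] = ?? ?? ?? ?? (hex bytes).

  after D0: wrote 2B at 0x15 = 1038
  after D1: wrote 2B at 0x18 = c81c
  after D2: wrote 4B at 0x22 = ce5bff57
  after D3: wrote 2B at 0x0a = 1cce
query mem[0x1b]=0x77, mem[0x22]=0xce, mem[0x0b]=0xce, mem[0x16]=0x38

MEM[0x1b,0x22,0x0b,0x16] = 77 ce ce 38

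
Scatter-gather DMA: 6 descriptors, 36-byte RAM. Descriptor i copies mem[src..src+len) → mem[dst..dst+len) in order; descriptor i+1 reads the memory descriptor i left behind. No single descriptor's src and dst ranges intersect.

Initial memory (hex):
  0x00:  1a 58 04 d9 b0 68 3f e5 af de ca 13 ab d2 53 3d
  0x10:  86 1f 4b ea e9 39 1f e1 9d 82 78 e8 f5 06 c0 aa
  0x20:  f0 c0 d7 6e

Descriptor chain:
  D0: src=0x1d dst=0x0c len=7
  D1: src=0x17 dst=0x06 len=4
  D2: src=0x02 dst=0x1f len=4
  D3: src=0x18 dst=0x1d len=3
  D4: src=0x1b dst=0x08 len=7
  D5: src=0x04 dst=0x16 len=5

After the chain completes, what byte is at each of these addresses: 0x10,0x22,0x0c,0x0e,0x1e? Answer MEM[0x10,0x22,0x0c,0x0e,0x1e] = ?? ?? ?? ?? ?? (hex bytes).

MEM[0x10,0x22,0x0c,0x0e,0x1e] = c0 68 78 b0 82

#0 dst[0x0c+7] := {0x06,0xc0,0xaa,0xf0,0xc0,0xd7,0x6e}
#1 dst[0x06+4] := {0xe1,0x9d,0x82,0x78}
#2 dst[0x1f+4] := {0x04,0xd9,0xb0,0x68}
#3 dst[0x1d+3] := {0x9d,0x82,0x78}
#4 dst[0x08+7] := {0xe8,0xf5,0x9d,0x82,0x78,0xd9,0xb0}
#5 dst[0x16+5] := {0xb0,0x68,0xe1,0x9d,0xe8}
query mem[0x10]=0xc0, mem[0x22]=0x68, mem[0x0c]=0x78, mem[0x0e]=0xb0, mem[0x1e]=0x82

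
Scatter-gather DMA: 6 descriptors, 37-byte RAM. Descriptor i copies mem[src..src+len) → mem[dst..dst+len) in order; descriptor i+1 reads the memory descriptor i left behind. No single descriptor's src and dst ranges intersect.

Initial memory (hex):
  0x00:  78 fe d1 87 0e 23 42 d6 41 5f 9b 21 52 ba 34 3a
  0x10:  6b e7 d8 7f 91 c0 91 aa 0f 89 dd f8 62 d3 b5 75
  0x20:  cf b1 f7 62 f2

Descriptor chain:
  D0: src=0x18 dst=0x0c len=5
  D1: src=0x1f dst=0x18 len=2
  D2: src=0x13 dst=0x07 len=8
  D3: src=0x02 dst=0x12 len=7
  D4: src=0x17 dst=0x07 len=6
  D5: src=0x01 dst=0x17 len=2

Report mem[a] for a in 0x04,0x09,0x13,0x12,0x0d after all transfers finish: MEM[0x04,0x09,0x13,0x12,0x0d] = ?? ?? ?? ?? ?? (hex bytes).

#0 dst[0x0c+5] := {0x0f,0x89,0xdd,0xf8,0x62}
#1 dst[0x18+2] := {0x75,0xcf}
#2 dst[0x07+8] := {0x7f,0x91,0xc0,0x91,0xaa,0x75,0xcf,0xdd}
#3 dst[0x12+7] := {0xd1,0x87,0x0e,0x23,0x42,0x7f,0x91}
#4 dst[0x07+6] := {0x7f,0x91,0xcf,0xdd,0xf8,0x62}
#5 dst[0x17+2] := {0xfe,0xd1}
query mem[0x04]=0x0e, mem[0x09]=0xcf, mem[0x13]=0x87, mem[0x12]=0xd1, mem[0x0d]=0xcf

MEM[0x04,0x09,0x13,0x12,0x0d] = 0e cf 87 d1 cf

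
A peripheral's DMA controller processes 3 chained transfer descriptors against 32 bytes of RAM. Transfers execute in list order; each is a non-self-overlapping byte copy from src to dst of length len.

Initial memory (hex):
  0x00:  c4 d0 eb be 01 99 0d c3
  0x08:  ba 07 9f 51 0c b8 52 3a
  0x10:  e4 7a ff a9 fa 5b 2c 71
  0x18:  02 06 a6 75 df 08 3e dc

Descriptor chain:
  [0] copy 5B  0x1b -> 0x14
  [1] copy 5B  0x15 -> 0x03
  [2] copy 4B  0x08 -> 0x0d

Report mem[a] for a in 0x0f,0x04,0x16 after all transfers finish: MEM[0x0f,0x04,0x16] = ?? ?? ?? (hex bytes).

MEM[0x0f,0x04,0x16] = 9f 08 08

[0] 0x1b->0x14 len=5 : 75 df 08 3e dc
[1] 0x15->0x03 len=5 : df 08 3e dc 06
[2] 0x08->0x0d len=4 : ba 07 9f 51
query mem[0x0f]=0x9f, mem[0x04]=0x08, mem[0x16]=0x08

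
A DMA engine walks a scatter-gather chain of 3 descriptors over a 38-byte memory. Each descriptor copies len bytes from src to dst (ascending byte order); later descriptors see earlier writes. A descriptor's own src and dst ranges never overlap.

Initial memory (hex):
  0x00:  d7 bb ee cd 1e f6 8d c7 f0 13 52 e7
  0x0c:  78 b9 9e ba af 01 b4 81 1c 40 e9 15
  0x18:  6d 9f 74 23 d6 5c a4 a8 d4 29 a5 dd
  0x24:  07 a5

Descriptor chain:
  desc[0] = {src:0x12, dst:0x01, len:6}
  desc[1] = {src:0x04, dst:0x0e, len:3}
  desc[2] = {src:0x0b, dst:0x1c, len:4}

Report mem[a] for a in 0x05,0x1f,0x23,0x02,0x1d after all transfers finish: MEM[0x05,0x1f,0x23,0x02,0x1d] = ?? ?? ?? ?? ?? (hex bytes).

  after D0: wrote 6B at 0x01 = b4811c40e915
  after D1: wrote 3B at 0x0e = 40e915
  after D2: wrote 4B at 0x1c = e778b940
query mem[0x05]=0xe9, mem[0x1f]=0x40, mem[0x23]=0xdd, mem[0x02]=0x81, mem[0x1d]=0x78

MEM[0x05,0x1f,0x23,0x02,0x1d] = e9 40 dd 81 78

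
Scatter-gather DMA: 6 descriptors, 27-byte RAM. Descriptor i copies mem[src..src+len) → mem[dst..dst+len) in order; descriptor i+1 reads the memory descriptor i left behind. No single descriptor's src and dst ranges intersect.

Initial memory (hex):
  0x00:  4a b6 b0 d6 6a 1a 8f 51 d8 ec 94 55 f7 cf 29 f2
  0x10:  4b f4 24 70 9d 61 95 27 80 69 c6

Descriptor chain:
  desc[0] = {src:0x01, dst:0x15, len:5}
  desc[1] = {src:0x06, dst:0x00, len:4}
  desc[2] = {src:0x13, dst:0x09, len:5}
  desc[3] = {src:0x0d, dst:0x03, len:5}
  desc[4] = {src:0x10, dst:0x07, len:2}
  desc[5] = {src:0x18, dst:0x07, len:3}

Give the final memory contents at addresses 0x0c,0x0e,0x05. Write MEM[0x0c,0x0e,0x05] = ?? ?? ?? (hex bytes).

MEM[0x0c,0x0e,0x05] = b0 29 f2

[0] 0x01->0x15 len=5 : b6 b0 d6 6a 1a
[1] 0x06->0x00 len=4 : 8f 51 d8 ec
[2] 0x13->0x09 len=5 : 70 9d b6 b0 d6
[3] 0x0d->0x03 len=5 : d6 29 f2 4b f4
[4] 0x10->0x07 len=2 : 4b f4
[5] 0x18->0x07 len=3 : 6a 1a c6
query mem[0x0c]=0xb0, mem[0x0e]=0x29, mem[0x05]=0xf2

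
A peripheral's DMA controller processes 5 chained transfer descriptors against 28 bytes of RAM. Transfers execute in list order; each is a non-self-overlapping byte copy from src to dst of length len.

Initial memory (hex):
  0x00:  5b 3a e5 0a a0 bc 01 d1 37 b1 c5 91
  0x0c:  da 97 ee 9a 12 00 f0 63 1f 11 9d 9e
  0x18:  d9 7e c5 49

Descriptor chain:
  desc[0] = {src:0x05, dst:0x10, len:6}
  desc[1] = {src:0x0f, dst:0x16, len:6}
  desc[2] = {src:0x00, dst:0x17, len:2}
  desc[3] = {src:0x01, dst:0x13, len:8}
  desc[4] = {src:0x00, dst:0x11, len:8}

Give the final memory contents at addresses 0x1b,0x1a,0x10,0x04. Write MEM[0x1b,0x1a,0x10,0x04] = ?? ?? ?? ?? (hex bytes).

#0 dst[0x10+6] := {0xbc,0x01,0xd1,0x37,0xb1,0xc5}
#1 dst[0x16+6] := {0x9a,0xbc,0x01,0xd1,0x37,0xb1}
#2 dst[0x17+2] := {0x5b,0x3a}
#3 dst[0x13+8] := {0x3a,0xe5,0x0a,0xa0,0xbc,0x01,0xd1,0x37}
#4 dst[0x11+8] := {0x5b,0x3a,0xe5,0x0a,0xa0,0xbc,0x01,0xd1}
query mem[0x1b]=0xb1, mem[0x1a]=0x37, mem[0x10]=0xbc, mem[0x04]=0xa0

MEM[0x1b,0x1a,0x10,0x04] = b1 37 bc a0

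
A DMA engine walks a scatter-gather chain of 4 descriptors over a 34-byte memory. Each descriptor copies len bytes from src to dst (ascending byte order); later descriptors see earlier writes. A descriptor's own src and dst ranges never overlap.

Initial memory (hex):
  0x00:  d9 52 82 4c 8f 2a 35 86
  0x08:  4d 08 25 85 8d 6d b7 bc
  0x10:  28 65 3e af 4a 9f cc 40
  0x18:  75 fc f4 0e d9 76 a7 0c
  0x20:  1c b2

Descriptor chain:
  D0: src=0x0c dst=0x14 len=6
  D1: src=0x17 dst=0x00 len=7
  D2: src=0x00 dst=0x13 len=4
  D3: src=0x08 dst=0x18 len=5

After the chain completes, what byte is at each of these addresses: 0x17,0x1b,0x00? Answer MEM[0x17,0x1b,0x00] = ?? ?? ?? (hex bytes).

D0: mem[0x14..0x19] <- [8d 6d b7 bc 28 65]
D1: mem[0x00..0x06] <- [bc 28 65 f4 0e d9 76]
D2: mem[0x13..0x16] <- [bc 28 65 f4]
D3: mem[0x18..0x1c] <- [4d 08 25 85 8d]
query mem[0x17]=0xbc, mem[0x1b]=0x85, mem[0x00]=0xbc

MEM[0x17,0x1b,0x00] = bc 85 bc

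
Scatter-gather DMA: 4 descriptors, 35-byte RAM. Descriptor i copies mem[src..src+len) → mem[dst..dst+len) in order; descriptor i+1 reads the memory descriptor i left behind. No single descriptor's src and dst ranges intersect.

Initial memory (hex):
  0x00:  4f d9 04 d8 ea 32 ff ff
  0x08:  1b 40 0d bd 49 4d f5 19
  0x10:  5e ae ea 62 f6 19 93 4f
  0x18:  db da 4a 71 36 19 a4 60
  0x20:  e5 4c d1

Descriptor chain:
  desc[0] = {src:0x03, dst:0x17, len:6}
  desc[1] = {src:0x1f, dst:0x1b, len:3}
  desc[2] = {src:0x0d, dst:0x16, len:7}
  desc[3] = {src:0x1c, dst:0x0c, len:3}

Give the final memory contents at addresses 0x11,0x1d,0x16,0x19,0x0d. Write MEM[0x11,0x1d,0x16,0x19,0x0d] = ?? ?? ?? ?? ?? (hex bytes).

D0: mem[0x17..0x1c] <- [d8 ea 32 ff ff 1b]
D1: mem[0x1b..0x1d] <- [60 e5 4c]
D2: mem[0x16..0x1c] <- [4d f5 19 5e ae ea 62]
D3: mem[0x0c..0x0e] <- [62 4c a4]
query mem[0x11]=0xae, mem[0x1d]=0x4c, mem[0x16]=0x4d, mem[0x19]=0x5e, mem[0x0d]=0x4c

MEM[0x11,0x1d,0x16,0x19,0x0d] = ae 4c 4d 5e 4c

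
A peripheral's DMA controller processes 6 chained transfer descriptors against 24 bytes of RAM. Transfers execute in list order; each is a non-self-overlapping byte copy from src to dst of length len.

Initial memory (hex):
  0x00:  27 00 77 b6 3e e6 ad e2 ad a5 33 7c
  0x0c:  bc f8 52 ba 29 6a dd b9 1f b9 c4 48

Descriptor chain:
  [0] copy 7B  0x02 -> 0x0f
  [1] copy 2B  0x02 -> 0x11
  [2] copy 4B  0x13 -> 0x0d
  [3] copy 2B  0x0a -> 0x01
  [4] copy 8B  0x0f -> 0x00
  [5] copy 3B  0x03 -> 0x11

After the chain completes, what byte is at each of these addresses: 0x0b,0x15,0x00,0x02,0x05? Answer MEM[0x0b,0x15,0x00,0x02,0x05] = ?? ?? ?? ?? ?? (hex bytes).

  after D0: wrote 7B at 0x0f = 77b63ee6ade2ad
  after D1: wrote 2B at 0x11 = 77b6
  after D2: wrote 4B at 0x0d = ade2adc4
  after D3: wrote 2B at 0x01 = 337c
  after D4: wrote 8B at 0x00 = adc477b6ade2adc4
  after D5: wrote 3B at 0x11 = b6ade2
query mem[0x0b]=0x7c, mem[0x15]=0xad, mem[0x00]=0xad, mem[0x02]=0x77, mem[0x05]=0xe2

MEM[0x0b,0x15,0x00,0x02,0x05] = 7c ad ad 77 e2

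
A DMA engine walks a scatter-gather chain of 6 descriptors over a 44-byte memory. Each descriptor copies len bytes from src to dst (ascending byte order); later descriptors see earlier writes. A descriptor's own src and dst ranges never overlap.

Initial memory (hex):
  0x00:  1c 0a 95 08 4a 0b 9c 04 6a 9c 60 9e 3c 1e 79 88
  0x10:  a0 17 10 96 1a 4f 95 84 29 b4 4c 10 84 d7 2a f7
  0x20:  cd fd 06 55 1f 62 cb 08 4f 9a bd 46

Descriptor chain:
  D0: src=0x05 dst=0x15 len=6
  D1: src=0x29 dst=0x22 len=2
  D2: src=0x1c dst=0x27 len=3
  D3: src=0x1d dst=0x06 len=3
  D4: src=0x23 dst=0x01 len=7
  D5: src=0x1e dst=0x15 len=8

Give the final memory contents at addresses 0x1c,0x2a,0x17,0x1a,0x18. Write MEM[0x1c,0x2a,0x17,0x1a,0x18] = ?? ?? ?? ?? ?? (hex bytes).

MEM[0x1c,0x2a,0x17,0x1a,0x18] = 62 bd cd bd fd

[0] 0x05->0x15 len=6 : 0b 9c 04 6a 9c 60
[1] 0x29->0x22 len=2 : 9a bd
[2] 0x1c->0x27 len=3 : 84 d7 2a
[3] 0x1d->0x06 len=3 : d7 2a f7
[4] 0x23->0x01 len=7 : bd 1f 62 cb 84 d7 2a
[5] 0x1e->0x15 len=8 : 2a f7 cd fd 9a bd 1f 62
query mem[0x1c]=0x62, mem[0x2a]=0xbd, mem[0x17]=0xcd, mem[0x1a]=0xbd, mem[0x18]=0xfd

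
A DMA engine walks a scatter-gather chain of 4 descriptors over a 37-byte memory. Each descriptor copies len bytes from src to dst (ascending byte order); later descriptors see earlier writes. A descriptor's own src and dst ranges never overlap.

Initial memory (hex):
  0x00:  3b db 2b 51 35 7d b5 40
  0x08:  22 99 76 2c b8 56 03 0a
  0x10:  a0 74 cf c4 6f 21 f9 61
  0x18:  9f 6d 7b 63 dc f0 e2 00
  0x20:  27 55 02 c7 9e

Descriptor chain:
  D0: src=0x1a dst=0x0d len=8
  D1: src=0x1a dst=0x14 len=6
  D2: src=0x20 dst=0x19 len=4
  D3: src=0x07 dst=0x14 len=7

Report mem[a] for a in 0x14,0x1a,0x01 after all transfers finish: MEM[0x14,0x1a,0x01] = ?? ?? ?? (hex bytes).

MEM[0x14,0x1a,0x01] = 40 7b db

#0 dst[0x0d+8] := {0x7b,0x63,0xdc,0xf0,0xe2,0x00,0x27,0x55}
#1 dst[0x14+6] := {0x7b,0x63,0xdc,0xf0,0xe2,0x00}
#2 dst[0x19+4] := {0x27,0x55,0x02,0xc7}
#3 dst[0x14+7] := {0x40,0x22,0x99,0x76,0x2c,0xb8,0x7b}
query mem[0x14]=0x40, mem[0x1a]=0x7b, mem[0x01]=0xdb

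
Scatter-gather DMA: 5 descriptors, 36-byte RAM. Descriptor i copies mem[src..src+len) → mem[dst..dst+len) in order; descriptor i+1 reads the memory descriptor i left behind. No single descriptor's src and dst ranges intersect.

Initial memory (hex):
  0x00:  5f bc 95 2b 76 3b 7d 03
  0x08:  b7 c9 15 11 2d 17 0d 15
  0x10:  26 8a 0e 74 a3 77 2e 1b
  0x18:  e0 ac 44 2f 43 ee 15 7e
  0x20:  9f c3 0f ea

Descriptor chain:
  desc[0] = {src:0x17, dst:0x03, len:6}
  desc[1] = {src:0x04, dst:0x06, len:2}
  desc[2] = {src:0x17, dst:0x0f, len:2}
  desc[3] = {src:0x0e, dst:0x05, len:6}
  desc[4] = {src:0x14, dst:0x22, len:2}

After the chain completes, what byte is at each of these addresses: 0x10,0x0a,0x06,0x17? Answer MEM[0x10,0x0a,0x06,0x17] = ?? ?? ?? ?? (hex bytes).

MEM[0x10,0x0a,0x06,0x17] = e0 74 1b 1b

  after D0: wrote 6B at 0x03 = 1be0ac442f43
  after D1: wrote 2B at 0x06 = e0ac
  after D2: wrote 2B at 0x0f = 1be0
  after D3: wrote 6B at 0x05 = 0d1be08a0e74
  after D4: wrote 2B at 0x22 = a377
query mem[0x10]=0xe0, mem[0x0a]=0x74, mem[0x06]=0x1b, mem[0x17]=0x1b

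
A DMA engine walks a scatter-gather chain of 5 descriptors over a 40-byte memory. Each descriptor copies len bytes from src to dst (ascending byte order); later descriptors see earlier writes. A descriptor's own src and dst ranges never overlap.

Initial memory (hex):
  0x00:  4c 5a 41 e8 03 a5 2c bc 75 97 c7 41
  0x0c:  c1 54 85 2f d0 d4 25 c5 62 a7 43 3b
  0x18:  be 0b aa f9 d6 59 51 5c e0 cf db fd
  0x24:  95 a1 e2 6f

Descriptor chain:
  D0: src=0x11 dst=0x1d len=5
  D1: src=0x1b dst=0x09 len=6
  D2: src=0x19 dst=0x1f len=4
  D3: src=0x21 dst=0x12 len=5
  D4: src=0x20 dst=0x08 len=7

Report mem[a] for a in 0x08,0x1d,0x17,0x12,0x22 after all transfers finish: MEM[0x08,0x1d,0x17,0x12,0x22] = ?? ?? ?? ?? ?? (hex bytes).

MEM[0x08,0x1d,0x17,0x12,0x22] = aa d4 3b f9 d6

D0: mem[0x1d..0x21] <- [d4 25 c5 62 a7]
D1: mem[0x09..0x0e] <- [f9 d6 d4 25 c5 62]
D2: mem[0x1f..0x22] <- [0b aa f9 d6]
D3: mem[0x12..0x16] <- [f9 d6 fd 95 a1]
D4: mem[0x08..0x0e] <- [aa f9 d6 fd 95 a1 e2]
query mem[0x08]=0xaa, mem[0x1d]=0xd4, mem[0x17]=0x3b, mem[0x12]=0xf9, mem[0x22]=0xd6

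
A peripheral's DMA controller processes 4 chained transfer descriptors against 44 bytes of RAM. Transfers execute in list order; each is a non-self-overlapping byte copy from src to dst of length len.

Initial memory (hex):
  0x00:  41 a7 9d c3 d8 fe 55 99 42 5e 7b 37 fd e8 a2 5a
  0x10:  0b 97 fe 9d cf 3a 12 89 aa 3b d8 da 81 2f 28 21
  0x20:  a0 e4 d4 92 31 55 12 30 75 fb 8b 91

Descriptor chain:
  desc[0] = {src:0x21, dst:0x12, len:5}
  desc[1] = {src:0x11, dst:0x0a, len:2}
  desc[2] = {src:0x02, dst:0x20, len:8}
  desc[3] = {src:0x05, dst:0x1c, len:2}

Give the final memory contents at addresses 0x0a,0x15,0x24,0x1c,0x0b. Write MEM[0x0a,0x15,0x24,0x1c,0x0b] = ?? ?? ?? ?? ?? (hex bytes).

MEM[0x0a,0x15,0x24,0x1c,0x0b] = 97 31 55 fe e4

  after D0: wrote 5B at 0x12 = e4d4923155
  after D1: wrote 2B at 0x0a = 97e4
  after D2: wrote 8B at 0x20 = 9dc3d8fe5599425e
  after D3: wrote 2B at 0x1c = fe55
query mem[0x0a]=0x97, mem[0x15]=0x31, mem[0x24]=0x55, mem[0x1c]=0xfe, mem[0x0b]=0xe4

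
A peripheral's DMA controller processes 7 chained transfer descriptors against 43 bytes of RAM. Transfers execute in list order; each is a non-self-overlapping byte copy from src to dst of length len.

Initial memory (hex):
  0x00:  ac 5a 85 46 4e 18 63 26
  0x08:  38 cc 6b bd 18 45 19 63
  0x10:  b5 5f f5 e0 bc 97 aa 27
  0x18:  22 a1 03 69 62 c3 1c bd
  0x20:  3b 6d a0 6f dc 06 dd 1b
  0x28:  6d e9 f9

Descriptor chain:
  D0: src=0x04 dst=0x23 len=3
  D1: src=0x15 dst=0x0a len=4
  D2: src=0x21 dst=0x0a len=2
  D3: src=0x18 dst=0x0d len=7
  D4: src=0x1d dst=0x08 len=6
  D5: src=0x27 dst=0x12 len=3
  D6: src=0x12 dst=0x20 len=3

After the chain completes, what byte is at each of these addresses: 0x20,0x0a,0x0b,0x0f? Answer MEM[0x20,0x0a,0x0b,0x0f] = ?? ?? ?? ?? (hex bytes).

  after D0: wrote 3B at 0x23 = 4e1863
  after D1: wrote 4B at 0x0a = 97aa2722
  after D2: wrote 2B at 0x0a = 6da0
  after D3: wrote 7B at 0x0d = 22a1036962c31c
  after D4: wrote 6B at 0x08 = c31cbd3b6da0
  after D5: wrote 3B at 0x12 = 1b6de9
  after D6: wrote 3B at 0x20 = 1b6de9
query mem[0x20]=0x1b, mem[0x0a]=0xbd, mem[0x0b]=0x3b, mem[0x0f]=0x03

MEM[0x20,0x0a,0x0b,0x0f] = 1b bd 3b 03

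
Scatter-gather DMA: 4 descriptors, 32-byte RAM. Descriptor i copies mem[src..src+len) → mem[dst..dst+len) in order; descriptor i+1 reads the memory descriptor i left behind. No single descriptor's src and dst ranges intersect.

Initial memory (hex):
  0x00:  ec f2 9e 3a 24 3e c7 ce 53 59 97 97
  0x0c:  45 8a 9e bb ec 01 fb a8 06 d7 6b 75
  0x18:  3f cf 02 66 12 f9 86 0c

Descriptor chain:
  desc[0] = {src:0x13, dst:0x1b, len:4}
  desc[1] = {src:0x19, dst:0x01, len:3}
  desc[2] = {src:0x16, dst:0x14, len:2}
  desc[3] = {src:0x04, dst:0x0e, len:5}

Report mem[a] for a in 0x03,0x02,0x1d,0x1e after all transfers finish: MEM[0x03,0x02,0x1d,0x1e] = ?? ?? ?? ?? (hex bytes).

  after D0: wrote 4B at 0x1b = a806d76b
  after D1: wrote 3B at 0x01 = cf02a8
  after D2: wrote 2B at 0x14 = 6b75
  after D3: wrote 5B at 0x0e = 243ec7ce53
query mem[0x03]=0xa8, mem[0x02]=0x02, mem[0x1d]=0xd7, mem[0x1e]=0x6b

MEM[0x03,0x02,0x1d,0x1e] = a8 02 d7 6b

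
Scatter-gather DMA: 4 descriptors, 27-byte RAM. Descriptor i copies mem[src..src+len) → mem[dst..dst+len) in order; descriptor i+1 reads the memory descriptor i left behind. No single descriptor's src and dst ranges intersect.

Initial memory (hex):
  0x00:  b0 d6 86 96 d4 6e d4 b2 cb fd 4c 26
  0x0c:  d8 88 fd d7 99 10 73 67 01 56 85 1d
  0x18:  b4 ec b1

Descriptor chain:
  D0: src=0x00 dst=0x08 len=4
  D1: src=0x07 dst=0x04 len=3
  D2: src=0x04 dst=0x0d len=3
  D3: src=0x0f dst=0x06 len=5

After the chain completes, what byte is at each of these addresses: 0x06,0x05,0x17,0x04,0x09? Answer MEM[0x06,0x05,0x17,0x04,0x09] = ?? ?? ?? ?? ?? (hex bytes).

MEM[0x06,0x05,0x17,0x04,0x09] = d6 b0 1d b2 73

  after D0: wrote 4B at 0x08 = b0d68696
  after D1: wrote 3B at 0x04 = b2b0d6
  after D2: wrote 3B at 0x0d = b2b0d6
  after D3: wrote 5B at 0x06 = d699107367
query mem[0x06]=0xd6, mem[0x05]=0xb0, mem[0x17]=0x1d, mem[0x04]=0xb2, mem[0x09]=0x73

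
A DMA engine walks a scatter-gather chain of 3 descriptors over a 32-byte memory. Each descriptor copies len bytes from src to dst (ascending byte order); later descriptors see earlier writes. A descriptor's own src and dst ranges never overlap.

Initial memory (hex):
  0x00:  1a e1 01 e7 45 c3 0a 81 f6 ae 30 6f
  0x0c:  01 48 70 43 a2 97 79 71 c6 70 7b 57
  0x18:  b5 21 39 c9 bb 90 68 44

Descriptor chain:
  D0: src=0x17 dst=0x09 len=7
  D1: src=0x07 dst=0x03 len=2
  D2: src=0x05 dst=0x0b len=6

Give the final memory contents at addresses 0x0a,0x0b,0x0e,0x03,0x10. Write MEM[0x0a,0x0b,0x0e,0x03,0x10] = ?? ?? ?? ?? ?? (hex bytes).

MEM[0x0a,0x0b,0x0e,0x03,0x10] = b5 c3 f6 81 b5

[0] 0x17->0x09 len=7 : 57 b5 21 39 c9 bb 90
[1] 0x07->0x03 len=2 : 81 f6
[2] 0x05->0x0b len=6 : c3 0a 81 f6 57 b5
query mem[0x0a]=0xb5, mem[0x0b]=0xc3, mem[0x0e]=0xf6, mem[0x03]=0x81, mem[0x10]=0xb5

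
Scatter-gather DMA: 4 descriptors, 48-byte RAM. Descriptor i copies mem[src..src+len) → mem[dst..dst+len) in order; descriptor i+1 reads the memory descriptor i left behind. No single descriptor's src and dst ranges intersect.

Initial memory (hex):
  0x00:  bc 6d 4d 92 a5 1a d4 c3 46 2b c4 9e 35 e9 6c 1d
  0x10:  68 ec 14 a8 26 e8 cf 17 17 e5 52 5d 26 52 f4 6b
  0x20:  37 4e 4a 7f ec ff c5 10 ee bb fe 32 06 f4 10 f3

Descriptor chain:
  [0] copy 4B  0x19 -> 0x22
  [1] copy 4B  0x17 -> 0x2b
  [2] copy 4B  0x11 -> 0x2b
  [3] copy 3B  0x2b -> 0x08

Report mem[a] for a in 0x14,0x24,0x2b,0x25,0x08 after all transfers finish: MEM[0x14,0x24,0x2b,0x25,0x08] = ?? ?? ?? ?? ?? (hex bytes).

MEM[0x14,0x24,0x2b,0x25,0x08] = 26 5d ec 26 ec

  after D0: wrote 4B at 0x22 = e5525d26
  after D1: wrote 4B at 0x2b = 1717e552
  after D2: wrote 4B at 0x2b = ec14a826
  after D3: wrote 3B at 0x08 = ec14a8
query mem[0x14]=0x26, mem[0x24]=0x5d, mem[0x2b]=0xec, mem[0x25]=0x26, mem[0x08]=0xec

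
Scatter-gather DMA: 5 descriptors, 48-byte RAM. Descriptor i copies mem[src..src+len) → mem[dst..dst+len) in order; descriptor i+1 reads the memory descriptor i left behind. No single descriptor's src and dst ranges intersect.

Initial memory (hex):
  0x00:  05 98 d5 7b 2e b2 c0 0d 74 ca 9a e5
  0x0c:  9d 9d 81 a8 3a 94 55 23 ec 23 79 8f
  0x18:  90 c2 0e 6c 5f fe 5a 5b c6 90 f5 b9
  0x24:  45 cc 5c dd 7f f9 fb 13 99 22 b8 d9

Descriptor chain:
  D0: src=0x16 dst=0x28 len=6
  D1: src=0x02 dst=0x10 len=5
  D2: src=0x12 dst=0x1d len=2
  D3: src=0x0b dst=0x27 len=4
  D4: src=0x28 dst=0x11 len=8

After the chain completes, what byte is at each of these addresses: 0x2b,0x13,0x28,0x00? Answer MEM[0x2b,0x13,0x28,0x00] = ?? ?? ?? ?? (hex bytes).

  after D0: wrote 6B at 0x28 = 798f90c20e6c
  after D1: wrote 5B at 0x10 = d57b2eb2c0
  after D2: wrote 2B at 0x1d = 2eb2
  after D3: wrote 4B at 0x27 = e59d9d81
  after D4: wrote 8B at 0x11 = 9d9d81c20e6cb8d9
query mem[0x2b]=0xc2, mem[0x13]=0x81, mem[0x28]=0x9d, mem[0x00]=0x05

MEM[0x2b,0x13,0x28,0x00] = c2 81 9d 05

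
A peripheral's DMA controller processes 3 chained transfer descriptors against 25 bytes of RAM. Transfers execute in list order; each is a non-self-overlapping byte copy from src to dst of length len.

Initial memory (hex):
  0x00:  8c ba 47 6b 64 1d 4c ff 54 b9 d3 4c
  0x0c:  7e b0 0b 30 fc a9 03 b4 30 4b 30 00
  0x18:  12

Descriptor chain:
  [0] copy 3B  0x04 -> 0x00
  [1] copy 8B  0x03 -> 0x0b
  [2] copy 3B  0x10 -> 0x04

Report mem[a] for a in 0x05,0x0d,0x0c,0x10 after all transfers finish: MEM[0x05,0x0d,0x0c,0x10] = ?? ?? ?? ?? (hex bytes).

[0] 0x04->0x00 len=3 : 64 1d 4c
[1] 0x03->0x0b len=8 : 6b 64 1d 4c ff 54 b9 d3
[2] 0x10->0x04 len=3 : 54 b9 d3
query mem[0x05]=0xb9, mem[0x0d]=0x1d, mem[0x0c]=0x64, mem[0x10]=0x54

MEM[0x05,0x0d,0x0c,0x10] = b9 1d 64 54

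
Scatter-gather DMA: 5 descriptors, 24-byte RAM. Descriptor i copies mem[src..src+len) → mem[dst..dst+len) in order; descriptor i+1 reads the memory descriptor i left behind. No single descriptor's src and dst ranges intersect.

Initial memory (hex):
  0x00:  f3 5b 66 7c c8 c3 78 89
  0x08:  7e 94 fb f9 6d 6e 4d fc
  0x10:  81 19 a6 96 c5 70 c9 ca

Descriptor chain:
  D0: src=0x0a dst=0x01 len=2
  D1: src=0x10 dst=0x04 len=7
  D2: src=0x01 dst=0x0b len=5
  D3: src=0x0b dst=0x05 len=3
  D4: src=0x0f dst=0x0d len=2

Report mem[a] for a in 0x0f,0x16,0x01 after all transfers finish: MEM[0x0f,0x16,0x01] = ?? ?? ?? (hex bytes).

D0: mem[0x01..0x02] <- [fb f9]
D1: mem[0x04..0x0a] <- [81 19 a6 96 c5 70 c9]
D2: mem[0x0b..0x0f] <- [fb f9 7c 81 19]
D3: mem[0x05..0x07] <- [fb f9 7c]
D4: mem[0x0d..0x0e] <- [19 81]
query mem[0x0f]=0x19, mem[0x16]=0xc9, mem[0x01]=0xfb

MEM[0x0f,0x16,0x01] = 19 c9 fb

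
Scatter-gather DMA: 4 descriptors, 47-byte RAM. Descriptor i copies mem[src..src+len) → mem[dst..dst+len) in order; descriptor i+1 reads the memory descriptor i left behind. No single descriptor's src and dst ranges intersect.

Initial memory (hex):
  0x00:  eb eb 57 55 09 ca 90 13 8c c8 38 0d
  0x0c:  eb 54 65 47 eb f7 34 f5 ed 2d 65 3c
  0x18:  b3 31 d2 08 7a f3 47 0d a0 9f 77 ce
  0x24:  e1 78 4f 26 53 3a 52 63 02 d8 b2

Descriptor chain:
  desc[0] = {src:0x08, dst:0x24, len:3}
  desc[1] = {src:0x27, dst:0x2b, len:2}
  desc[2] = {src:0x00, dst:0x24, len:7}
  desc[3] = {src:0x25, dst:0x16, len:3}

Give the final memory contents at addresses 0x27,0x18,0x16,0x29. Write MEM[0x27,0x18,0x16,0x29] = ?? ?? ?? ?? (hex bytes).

[0] 0x08->0x24 len=3 : 8c c8 38
[1] 0x27->0x2b len=2 : 26 53
[2] 0x00->0x24 len=7 : eb eb 57 55 09 ca 90
[3] 0x25->0x16 len=3 : eb 57 55
query mem[0x27]=0x55, mem[0x18]=0x55, mem[0x16]=0xeb, mem[0x29]=0xca

MEM[0x27,0x18,0x16,0x29] = 55 55 eb ca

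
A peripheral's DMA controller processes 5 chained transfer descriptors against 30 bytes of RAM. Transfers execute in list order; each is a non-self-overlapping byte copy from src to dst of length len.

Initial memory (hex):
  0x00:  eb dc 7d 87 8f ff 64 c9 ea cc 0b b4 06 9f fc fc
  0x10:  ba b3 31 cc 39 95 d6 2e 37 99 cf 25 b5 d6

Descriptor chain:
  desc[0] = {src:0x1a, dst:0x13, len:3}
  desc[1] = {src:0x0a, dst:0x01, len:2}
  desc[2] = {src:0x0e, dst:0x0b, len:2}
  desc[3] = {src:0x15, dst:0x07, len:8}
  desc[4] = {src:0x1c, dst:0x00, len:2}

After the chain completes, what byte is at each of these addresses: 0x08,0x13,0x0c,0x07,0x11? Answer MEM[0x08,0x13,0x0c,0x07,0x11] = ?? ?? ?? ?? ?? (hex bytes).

D0: mem[0x13..0x15] <- [cf 25 b5]
D1: mem[0x01..0x02] <- [0b b4]
D2: mem[0x0b..0x0c] <- [fc fc]
D3: mem[0x07..0x0e] <- [b5 d6 2e 37 99 cf 25 b5]
D4: mem[0x00..0x01] <- [b5 d6]
query mem[0x08]=0xd6, mem[0x13]=0xcf, mem[0x0c]=0xcf, mem[0x07]=0xb5, mem[0x11]=0xb3

MEM[0x08,0x13,0x0c,0x07,0x11] = d6 cf cf b5 b3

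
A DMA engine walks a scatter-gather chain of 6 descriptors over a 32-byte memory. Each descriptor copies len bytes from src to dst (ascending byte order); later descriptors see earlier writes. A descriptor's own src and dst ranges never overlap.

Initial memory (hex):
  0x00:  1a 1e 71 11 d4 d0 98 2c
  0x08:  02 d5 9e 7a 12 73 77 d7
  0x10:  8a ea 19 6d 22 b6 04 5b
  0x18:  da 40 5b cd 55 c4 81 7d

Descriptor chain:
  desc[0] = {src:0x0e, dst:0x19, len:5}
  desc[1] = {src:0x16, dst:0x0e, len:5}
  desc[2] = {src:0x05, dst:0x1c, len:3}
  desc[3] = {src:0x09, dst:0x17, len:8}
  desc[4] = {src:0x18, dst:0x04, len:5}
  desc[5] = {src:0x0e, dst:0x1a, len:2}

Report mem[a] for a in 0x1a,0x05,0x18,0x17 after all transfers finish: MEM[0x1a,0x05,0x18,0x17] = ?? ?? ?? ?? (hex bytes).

MEM[0x1a,0x05,0x18,0x17] = 04 7a 9e d5

#0 dst[0x19+5] := {0x77,0xd7,0x8a,0xea,0x19}
#1 dst[0x0e+5] := {0x04,0x5b,0xda,0x77,0xd7}
#2 dst[0x1c+3] := {0xd0,0x98,0x2c}
#3 dst[0x17+8] := {0xd5,0x9e,0x7a,0x12,0x73,0x04,0x5b,0xda}
#4 dst[0x04+5] := {0x9e,0x7a,0x12,0x73,0x04}
#5 dst[0x1a+2] := {0x04,0x5b}
query mem[0x1a]=0x04, mem[0x05]=0x7a, mem[0x18]=0x9e, mem[0x17]=0xd5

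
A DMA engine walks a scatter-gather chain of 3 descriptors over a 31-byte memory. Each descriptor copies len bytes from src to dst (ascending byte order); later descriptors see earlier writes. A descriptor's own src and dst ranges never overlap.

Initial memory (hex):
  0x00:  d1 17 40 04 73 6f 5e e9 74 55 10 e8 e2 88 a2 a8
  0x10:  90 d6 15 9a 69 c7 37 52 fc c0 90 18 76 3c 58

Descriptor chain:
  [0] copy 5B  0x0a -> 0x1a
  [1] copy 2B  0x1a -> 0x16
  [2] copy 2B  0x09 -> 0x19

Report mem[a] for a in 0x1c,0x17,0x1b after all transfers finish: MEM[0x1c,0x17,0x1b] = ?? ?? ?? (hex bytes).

MEM[0x1c,0x17,0x1b] = e2 e8 e8

  after D0: wrote 5B at 0x1a = 10e8e288a2
  after D1: wrote 2B at 0x16 = 10e8
  after D2: wrote 2B at 0x19 = 5510
query mem[0x1c]=0xe2, mem[0x17]=0xe8, mem[0x1b]=0xe8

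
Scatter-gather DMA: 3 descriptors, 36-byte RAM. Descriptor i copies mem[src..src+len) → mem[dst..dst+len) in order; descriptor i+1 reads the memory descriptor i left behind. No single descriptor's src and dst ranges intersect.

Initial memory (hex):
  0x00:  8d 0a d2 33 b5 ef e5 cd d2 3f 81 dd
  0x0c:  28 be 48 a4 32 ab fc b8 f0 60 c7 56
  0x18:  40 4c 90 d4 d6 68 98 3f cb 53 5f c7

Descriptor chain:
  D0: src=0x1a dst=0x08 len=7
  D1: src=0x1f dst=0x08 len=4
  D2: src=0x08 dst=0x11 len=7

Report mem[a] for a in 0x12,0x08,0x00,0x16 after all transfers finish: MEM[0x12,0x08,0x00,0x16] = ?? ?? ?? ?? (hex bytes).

  after D0: wrote 7B at 0x08 = 90d4d668983fcb
  after D1: wrote 4B at 0x08 = 3fcb535f
  after D2: wrote 7B at 0x11 = 3fcb535f983fcb
query mem[0x12]=0xcb, mem[0x08]=0x3f, mem[0x00]=0x8d, mem[0x16]=0x3f

MEM[0x12,0x08,0x00,0x16] = cb 3f 8d 3f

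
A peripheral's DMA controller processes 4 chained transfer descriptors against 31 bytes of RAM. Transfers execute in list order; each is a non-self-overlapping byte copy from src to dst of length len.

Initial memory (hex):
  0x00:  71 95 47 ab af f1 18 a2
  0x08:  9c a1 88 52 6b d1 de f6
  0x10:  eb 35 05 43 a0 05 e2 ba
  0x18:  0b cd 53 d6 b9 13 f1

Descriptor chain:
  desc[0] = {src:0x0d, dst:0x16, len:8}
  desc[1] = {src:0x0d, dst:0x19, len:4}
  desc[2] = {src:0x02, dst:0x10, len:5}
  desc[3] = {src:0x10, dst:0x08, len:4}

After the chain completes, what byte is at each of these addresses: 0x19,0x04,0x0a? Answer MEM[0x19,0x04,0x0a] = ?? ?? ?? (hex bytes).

MEM[0x19,0x04,0x0a] = d1 af af

[0] 0x0d->0x16 len=8 : d1 de f6 eb 35 05 43 a0
[1] 0x0d->0x19 len=4 : d1 de f6 eb
[2] 0x02->0x10 len=5 : 47 ab af f1 18
[3] 0x10->0x08 len=4 : 47 ab af f1
query mem[0x19]=0xd1, mem[0x04]=0xaf, mem[0x0a]=0xaf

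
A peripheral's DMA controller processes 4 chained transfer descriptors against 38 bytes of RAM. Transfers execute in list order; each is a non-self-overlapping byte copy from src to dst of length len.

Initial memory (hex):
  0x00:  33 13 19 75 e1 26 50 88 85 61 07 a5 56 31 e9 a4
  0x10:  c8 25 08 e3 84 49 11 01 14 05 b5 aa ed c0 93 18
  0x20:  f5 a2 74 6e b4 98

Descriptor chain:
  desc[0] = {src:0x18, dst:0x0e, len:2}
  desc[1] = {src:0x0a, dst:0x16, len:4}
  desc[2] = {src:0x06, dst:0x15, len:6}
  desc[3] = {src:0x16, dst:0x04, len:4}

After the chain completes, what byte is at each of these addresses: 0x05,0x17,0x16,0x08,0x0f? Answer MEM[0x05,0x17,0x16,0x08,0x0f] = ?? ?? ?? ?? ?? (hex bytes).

MEM[0x05,0x17,0x16,0x08,0x0f] = 85 85 88 85 05

  after D0: wrote 2B at 0x0e = 1405
  after D1: wrote 4B at 0x16 = 07a55631
  after D2: wrote 6B at 0x15 = 5088856107a5
  after D3: wrote 4B at 0x04 = 88856107
query mem[0x05]=0x85, mem[0x17]=0x85, mem[0x16]=0x88, mem[0x08]=0x85, mem[0x0f]=0x05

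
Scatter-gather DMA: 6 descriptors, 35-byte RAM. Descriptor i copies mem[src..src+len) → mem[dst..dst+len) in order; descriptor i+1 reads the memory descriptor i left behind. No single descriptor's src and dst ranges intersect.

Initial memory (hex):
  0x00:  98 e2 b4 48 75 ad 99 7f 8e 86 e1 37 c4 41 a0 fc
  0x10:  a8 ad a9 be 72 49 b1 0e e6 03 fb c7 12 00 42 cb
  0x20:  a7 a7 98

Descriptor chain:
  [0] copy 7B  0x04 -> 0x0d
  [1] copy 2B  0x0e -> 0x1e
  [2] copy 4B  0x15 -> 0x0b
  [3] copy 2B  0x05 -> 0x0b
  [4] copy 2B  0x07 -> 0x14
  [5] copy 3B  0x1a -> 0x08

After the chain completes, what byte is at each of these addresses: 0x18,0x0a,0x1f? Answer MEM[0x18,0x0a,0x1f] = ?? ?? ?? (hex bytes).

MEM[0x18,0x0a,0x1f] = e6 12 99

D0: mem[0x0d..0x13] <- [75 ad 99 7f 8e 86 e1]
D1: mem[0x1e..0x1f] <- [ad 99]
D2: mem[0x0b..0x0e] <- [49 b1 0e e6]
D3: mem[0x0b..0x0c] <- [ad 99]
D4: mem[0x14..0x15] <- [7f 8e]
D5: mem[0x08..0x0a] <- [fb c7 12]
query mem[0x18]=0xe6, mem[0x0a]=0x12, mem[0x1f]=0x99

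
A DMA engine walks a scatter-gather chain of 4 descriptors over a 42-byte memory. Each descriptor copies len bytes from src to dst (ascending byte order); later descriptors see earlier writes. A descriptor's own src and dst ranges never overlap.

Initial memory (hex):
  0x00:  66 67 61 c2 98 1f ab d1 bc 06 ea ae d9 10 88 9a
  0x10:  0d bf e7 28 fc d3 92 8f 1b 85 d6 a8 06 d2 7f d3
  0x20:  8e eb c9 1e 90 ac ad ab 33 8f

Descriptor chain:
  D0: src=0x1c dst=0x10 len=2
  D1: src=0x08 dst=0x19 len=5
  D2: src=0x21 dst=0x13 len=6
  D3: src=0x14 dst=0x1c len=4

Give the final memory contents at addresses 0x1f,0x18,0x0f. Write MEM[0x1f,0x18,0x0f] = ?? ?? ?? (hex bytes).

MEM[0x1f,0x18,0x0f] = ac ad 9a

  after D0: wrote 2B at 0x10 = 06d2
  after D1: wrote 5B at 0x19 = bc06eaaed9
  after D2: wrote 6B at 0x13 = ebc91e90acad
  after D3: wrote 4B at 0x1c = c91e90ac
query mem[0x1f]=0xac, mem[0x18]=0xad, mem[0x0f]=0x9a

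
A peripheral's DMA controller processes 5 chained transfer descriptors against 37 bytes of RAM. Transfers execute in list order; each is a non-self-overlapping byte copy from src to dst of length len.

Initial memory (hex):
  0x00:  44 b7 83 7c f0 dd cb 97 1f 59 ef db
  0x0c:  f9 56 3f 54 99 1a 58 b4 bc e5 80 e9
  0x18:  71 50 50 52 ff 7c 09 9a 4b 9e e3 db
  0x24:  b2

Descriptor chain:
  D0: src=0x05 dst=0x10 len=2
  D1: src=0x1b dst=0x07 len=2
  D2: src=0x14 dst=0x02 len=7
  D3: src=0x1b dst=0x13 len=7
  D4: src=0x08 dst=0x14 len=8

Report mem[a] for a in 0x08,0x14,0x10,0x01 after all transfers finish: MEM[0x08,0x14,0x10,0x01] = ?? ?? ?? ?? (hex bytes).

#0 dst[0x10+2] := {0xdd,0xcb}
#1 dst[0x07+2] := {0x52,0xff}
#2 dst[0x02+7] := {0xbc,0xe5,0x80,0xe9,0x71,0x50,0x50}
#3 dst[0x13+7] := {0x52,0xff,0x7c,0x09,0x9a,0x4b,0x9e}
#4 dst[0x14+8] := {0x50,0x59,0xef,0xdb,0xf9,0x56,0x3f,0x54}
query mem[0x08]=0x50, mem[0x14]=0x50, mem[0x10]=0xdd, mem[0x01]=0xb7

MEM[0x08,0x14,0x10,0x01] = 50 50 dd b7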